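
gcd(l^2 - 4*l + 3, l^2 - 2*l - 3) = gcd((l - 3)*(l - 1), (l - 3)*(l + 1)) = l - 3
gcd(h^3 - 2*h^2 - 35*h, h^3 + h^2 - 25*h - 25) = h + 5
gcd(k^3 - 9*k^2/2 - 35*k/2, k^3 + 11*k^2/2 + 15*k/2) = k^2 + 5*k/2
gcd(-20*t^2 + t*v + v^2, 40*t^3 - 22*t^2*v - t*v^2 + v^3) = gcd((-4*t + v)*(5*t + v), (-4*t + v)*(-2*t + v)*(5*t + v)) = 20*t^2 - t*v - v^2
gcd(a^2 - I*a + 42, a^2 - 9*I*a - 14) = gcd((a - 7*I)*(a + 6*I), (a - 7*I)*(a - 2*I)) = a - 7*I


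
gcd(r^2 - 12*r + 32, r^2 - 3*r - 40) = r - 8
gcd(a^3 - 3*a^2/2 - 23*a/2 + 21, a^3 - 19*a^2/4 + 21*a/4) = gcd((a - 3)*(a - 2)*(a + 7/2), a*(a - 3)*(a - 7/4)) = a - 3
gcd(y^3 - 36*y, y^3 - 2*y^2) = y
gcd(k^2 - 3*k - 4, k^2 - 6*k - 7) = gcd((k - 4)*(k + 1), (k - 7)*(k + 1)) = k + 1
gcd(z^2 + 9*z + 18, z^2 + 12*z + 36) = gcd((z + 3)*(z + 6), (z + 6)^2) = z + 6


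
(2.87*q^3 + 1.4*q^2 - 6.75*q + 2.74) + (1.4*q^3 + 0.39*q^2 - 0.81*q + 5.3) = 4.27*q^3 + 1.79*q^2 - 7.56*q + 8.04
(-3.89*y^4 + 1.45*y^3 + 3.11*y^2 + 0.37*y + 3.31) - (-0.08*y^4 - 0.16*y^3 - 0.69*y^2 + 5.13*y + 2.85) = -3.81*y^4 + 1.61*y^3 + 3.8*y^2 - 4.76*y + 0.46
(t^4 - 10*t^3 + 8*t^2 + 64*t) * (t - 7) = t^5 - 17*t^4 + 78*t^3 + 8*t^2 - 448*t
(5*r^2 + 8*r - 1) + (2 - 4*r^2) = r^2 + 8*r + 1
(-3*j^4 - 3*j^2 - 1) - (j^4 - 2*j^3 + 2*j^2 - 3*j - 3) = -4*j^4 + 2*j^3 - 5*j^2 + 3*j + 2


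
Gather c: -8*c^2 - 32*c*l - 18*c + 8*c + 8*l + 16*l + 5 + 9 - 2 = -8*c^2 + c*(-32*l - 10) + 24*l + 12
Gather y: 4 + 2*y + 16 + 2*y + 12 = 4*y + 32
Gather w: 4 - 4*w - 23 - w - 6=-5*w - 25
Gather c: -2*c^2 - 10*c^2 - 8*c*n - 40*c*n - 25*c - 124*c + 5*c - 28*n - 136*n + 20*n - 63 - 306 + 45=-12*c^2 + c*(-48*n - 144) - 144*n - 324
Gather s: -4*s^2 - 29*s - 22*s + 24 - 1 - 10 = -4*s^2 - 51*s + 13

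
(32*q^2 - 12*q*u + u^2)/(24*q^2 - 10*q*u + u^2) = (8*q - u)/(6*q - u)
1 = 1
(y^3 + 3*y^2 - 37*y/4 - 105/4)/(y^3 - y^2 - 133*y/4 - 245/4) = (y - 3)/(y - 7)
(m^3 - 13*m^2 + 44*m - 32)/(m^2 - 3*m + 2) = (m^2 - 12*m + 32)/(m - 2)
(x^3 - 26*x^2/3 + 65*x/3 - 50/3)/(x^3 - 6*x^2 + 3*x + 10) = (x - 5/3)/(x + 1)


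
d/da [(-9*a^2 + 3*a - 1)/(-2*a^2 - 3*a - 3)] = (33*a^2 + 50*a - 12)/(4*a^4 + 12*a^3 + 21*a^2 + 18*a + 9)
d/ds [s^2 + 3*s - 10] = 2*s + 3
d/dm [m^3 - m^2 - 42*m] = 3*m^2 - 2*m - 42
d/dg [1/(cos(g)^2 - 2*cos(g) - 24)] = 2*(cos(g) - 1)*sin(g)/(sin(g)^2 + 2*cos(g) + 23)^2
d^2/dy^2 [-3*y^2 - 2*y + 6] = -6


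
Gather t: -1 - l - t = -l - t - 1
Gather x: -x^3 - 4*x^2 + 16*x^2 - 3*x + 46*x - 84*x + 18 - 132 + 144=-x^3 + 12*x^2 - 41*x + 30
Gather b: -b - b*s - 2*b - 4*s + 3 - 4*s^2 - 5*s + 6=b*(-s - 3) - 4*s^2 - 9*s + 9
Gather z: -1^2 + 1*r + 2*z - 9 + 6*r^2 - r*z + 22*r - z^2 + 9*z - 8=6*r^2 + 23*r - z^2 + z*(11 - r) - 18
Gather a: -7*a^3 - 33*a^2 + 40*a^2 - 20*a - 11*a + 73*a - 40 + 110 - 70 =-7*a^3 + 7*a^2 + 42*a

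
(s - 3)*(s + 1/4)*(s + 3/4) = s^3 - 2*s^2 - 45*s/16 - 9/16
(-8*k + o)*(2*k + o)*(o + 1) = -16*k^2*o - 16*k^2 - 6*k*o^2 - 6*k*o + o^3 + o^2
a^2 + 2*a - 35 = (a - 5)*(a + 7)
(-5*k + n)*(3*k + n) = -15*k^2 - 2*k*n + n^2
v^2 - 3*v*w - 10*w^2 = (v - 5*w)*(v + 2*w)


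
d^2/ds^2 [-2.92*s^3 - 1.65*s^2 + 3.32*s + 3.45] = -17.52*s - 3.3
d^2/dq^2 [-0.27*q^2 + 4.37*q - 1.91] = -0.540000000000000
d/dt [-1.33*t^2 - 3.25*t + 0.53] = -2.66*t - 3.25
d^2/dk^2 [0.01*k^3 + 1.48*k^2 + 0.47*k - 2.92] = 0.06*k + 2.96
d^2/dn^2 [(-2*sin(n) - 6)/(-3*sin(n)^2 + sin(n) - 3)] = 6*(-27*sin(n)^5 - 37*sin(n)^4 + 88*sin(n)^2 - 9*sin(n)/4 - 63*sin(3*n)/4 + 3*sin(5*n)/2 - 14)/(3*sin(n)^2 - sin(n) + 3)^3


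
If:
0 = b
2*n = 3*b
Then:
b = 0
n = 0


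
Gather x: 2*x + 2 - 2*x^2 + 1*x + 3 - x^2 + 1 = -3*x^2 + 3*x + 6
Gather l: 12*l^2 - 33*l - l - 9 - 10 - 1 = 12*l^2 - 34*l - 20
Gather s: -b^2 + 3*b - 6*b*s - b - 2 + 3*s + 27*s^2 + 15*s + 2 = -b^2 + 2*b + 27*s^2 + s*(18 - 6*b)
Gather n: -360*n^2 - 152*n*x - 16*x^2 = -360*n^2 - 152*n*x - 16*x^2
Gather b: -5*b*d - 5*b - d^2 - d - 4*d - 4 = b*(-5*d - 5) - d^2 - 5*d - 4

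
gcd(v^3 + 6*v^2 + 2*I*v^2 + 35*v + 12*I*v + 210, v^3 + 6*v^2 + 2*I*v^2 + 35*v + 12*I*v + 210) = v^3 + v^2*(6 + 2*I) + v*(35 + 12*I) + 210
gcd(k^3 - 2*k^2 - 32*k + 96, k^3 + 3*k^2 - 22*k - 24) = k^2 + 2*k - 24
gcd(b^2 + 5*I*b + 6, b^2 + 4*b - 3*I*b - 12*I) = 1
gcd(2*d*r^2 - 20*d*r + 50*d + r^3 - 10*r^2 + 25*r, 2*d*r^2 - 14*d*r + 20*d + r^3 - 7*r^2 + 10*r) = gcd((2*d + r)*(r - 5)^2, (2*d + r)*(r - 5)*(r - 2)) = 2*d*r - 10*d + r^2 - 5*r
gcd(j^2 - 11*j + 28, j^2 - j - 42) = j - 7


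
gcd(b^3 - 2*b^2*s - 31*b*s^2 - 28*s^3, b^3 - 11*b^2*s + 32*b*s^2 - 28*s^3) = -b + 7*s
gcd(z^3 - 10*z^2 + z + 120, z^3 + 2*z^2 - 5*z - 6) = z + 3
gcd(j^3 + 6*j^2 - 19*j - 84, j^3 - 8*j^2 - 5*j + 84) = j^2 - j - 12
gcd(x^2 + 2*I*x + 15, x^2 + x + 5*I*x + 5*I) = x + 5*I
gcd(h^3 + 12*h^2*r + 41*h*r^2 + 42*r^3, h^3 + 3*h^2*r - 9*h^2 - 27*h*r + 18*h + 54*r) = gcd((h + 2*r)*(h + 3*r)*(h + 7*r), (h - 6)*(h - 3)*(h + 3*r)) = h + 3*r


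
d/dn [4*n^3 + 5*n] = 12*n^2 + 5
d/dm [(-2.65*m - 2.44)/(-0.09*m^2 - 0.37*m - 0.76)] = (-0.2385*m^2 - 0.4392*m + 1.1112)/(0.0081*m^4 + 0.0666*m^3 + 0.2737*m^2 + 0.5624*m + 0.5776)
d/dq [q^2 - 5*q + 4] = 2*q - 5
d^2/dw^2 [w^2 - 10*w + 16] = 2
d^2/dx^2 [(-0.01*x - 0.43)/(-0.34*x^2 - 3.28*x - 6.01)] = ((0.01*x + 0.43)*(0.68*x + 3.28)*(1.36*x + 6.56) - (0.0204*x + 0.358)*(0.34*x^2 + 3.28*x + 6.01))/(0.34*x^2 + 3.28*x + 6.01)^3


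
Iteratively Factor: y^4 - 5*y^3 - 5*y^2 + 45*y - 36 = (y + 3)*(y^3 - 8*y^2 + 19*y - 12) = (y - 1)*(y + 3)*(y^2 - 7*y + 12) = (y - 3)*(y - 1)*(y + 3)*(y - 4)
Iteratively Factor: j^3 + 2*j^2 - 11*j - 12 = (j - 3)*(j^2 + 5*j + 4) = (j - 3)*(j + 1)*(j + 4)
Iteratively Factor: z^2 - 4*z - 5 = (z + 1)*(z - 5)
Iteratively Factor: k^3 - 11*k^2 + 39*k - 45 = (k - 3)*(k^2 - 8*k + 15) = (k - 3)^2*(k - 5)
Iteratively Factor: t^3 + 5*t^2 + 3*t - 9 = (t + 3)*(t^2 + 2*t - 3) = (t - 1)*(t + 3)*(t + 3)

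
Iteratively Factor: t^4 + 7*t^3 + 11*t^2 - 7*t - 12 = (t + 3)*(t^3 + 4*t^2 - t - 4) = (t + 1)*(t + 3)*(t^2 + 3*t - 4) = (t - 1)*(t + 1)*(t + 3)*(t + 4)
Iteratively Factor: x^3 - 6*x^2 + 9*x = (x)*(x^2 - 6*x + 9) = x*(x - 3)*(x - 3)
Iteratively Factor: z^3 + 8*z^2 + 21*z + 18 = (z + 2)*(z^2 + 6*z + 9) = (z + 2)*(z + 3)*(z + 3)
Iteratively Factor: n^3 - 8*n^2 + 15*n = (n)*(n^2 - 8*n + 15) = n*(n - 3)*(n - 5)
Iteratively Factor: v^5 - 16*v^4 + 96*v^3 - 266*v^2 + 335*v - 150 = (v - 3)*(v^4 - 13*v^3 + 57*v^2 - 95*v + 50) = (v - 3)*(v - 1)*(v^3 - 12*v^2 + 45*v - 50) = (v - 3)*(v - 2)*(v - 1)*(v^2 - 10*v + 25) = (v - 5)*(v - 3)*(v - 2)*(v - 1)*(v - 5)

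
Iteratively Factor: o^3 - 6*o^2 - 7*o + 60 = (o + 3)*(o^2 - 9*o + 20) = (o - 4)*(o + 3)*(o - 5)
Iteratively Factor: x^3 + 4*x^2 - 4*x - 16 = (x - 2)*(x^2 + 6*x + 8) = (x - 2)*(x + 2)*(x + 4)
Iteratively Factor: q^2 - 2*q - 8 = (q + 2)*(q - 4)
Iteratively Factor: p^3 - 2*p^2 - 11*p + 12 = (p - 4)*(p^2 + 2*p - 3) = (p - 4)*(p - 1)*(p + 3)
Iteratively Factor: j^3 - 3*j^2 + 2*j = (j)*(j^2 - 3*j + 2) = j*(j - 2)*(j - 1)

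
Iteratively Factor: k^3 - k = (k - 1)*(k^2 + k) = k*(k - 1)*(k + 1)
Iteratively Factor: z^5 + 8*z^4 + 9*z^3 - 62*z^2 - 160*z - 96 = (z + 2)*(z^4 + 6*z^3 - 3*z^2 - 56*z - 48) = (z - 3)*(z + 2)*(z^3 + 9*z^2 + 24*z + 16) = (z - 3)*(z + 2)*(z + 4)*(z^2 + 5*z + 4) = (z - 3)*(z + 1)*(z + 2)*(z + 4)*(z + 4)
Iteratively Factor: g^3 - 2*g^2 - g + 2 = (g - 2)*(g^2 - 1) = (g - 2)*(g + 1)*(g - 1)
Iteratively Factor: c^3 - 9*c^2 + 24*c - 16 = (c - 1)*(c^2 - 8*c + 16) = (c - 4)*(c - 1)*(c - 4)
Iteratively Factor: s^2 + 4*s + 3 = (s + 1)*(s + 3)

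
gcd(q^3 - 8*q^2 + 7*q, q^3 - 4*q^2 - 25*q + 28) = q^2 - 8*q + 7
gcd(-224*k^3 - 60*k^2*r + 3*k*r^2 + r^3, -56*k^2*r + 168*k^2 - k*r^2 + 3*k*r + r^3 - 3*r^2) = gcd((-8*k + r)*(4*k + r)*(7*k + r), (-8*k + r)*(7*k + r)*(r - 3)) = -56*k^2 - k*r + r^2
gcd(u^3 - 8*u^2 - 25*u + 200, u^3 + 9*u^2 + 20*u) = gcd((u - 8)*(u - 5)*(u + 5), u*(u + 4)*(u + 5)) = u + 5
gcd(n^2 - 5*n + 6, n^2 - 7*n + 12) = n - 3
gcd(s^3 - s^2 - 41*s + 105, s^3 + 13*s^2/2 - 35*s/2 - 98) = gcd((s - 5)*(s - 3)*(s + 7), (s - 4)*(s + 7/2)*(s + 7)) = s + 7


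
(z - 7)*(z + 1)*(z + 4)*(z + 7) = z^4 + 5*z^3 - 45*z^2 - 245*z - 196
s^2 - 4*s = s*(s - 4)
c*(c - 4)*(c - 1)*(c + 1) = c^4 - 4*c^3 - c^2 + 4*c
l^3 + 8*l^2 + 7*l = l*(l + 1)*(l + 7)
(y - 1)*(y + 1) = y^2 - 1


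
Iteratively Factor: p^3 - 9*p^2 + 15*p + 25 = (p - 5)*(p^2 - 4*p - 5) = (p - 5)^2*(p + 1)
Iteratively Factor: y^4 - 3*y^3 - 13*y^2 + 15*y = (y + 3)*(y^3 - 6*y^2 + 5*y) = y*(y + 3)*(y^2 - 6*y + 5) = y*(y - 5)*(y + 3)*(y - 1)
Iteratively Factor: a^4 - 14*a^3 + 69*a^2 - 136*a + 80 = (a - 5)*(a^3 - 9*a^2 + 24*a - 16) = (a - 5)*(a - 4)*(a^2 - 5*a + 4) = (a - 5)*(a - 4)*(a - 1)*(a - 4)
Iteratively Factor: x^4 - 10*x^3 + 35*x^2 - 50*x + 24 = (x - 1)*(x^3 - 9*x^2 + 26*x - 24) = (x - 4)*(x - 1)*(x^2 - 5*x + 6) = (x - 4)*(x - 3)*(x - 1)*(x - 2)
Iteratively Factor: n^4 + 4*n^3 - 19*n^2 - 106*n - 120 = (n + 4)*(n^3 - 19*n - 30) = (n - 5)*(n + 4)*(n^2 + 5*n + 6) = (n - 5)*(n + 2)*(n + 4)*(n + 3)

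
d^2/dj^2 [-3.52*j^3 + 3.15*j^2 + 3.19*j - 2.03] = 6.3 - 21.12*j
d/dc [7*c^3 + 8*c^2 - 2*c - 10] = 21*c^2 + 16*c - 2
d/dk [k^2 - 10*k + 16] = 2*k - 10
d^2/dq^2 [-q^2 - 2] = -2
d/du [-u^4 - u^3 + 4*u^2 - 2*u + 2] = -4*u^3 - 3*u^2 + 8*u - 2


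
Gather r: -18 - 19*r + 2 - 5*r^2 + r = -5*r^2 - 18*r - 16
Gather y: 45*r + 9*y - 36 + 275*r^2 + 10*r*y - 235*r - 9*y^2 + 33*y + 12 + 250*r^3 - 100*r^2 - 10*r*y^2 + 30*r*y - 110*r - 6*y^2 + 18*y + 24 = 250*r^3 + 175*r^2 - 300*r + y^2*(-10*r - 15) + y*(40*r + 60)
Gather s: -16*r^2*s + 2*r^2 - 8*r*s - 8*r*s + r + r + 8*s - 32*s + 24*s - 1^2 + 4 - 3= 2*r^2 + 2*r + s*(-16*r^2 - 16*r)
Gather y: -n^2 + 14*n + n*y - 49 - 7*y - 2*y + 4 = -n^2 + 14*n + y*(n - 9) - 45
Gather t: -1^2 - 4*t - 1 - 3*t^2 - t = -3*t^2 - 5*t - 2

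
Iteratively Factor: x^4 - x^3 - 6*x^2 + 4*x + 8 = (x - 2)*(x^3 + x^2 - 4*x - 4) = (x - 2)*(x + 1)*(x^2 - 4) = (x - 2)^2*(x + 1)*(x + 2)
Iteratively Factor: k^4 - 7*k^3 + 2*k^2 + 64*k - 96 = (k - 4)*(k^3 - 3*k^2 - 10*k + 24) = (k - 4)*(k - 2)*(k^2 - k - 12) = (k - 4)^2*(k - 2)*(k + 3)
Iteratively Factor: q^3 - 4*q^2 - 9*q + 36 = (q - 3)*(q^2 - q - 12) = (q - 4)*(q - 3)*(q + 3)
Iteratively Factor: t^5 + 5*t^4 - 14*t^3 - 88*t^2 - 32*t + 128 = (t - 1)*(t^4 + 6*t^3 - 8*t^2 - 96*t - 128) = (t - 1)*(t + 2)*(t^3 + 4*t^2 - 16*t - 64) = (t - 1)*(t + 2)*(t + 4)*(t^2 - 16) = (t - 4)*(t - 1)*(t + 2)*(t + 4)*(t + 4)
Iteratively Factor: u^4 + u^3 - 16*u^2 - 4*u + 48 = (u - 3)*(u^3 + 4*u^2 - 4*u - 16) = (u - 3)*(u + 4)*(u^2 - 4) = (u - 3)*(u + 2)*(u + 4)*(u - 2)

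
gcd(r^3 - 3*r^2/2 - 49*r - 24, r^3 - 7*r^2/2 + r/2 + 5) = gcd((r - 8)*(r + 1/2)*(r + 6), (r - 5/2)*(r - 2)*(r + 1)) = 1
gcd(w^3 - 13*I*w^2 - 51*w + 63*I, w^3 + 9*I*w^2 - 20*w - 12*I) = 1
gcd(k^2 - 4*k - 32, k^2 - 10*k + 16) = k - 8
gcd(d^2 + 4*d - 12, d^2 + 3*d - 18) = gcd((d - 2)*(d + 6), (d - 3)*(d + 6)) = d + 6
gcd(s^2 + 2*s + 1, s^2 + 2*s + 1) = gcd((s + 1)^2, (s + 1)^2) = s^2 + 2*s + 1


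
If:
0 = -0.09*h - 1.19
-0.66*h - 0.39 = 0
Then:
No Solution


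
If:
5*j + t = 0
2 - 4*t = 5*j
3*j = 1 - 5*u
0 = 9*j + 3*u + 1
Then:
No Solution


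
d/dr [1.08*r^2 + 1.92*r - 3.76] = 2.16*r + 1.92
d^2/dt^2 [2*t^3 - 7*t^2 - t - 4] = 12*t - 14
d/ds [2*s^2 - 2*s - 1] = 4*s - 2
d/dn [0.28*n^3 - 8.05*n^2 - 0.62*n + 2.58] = 0.84*n^2 - 16.1*n - 0.62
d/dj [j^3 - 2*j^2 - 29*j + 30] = 3*j^2 - 4*j - 29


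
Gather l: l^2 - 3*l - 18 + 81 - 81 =l^2 - 3*l - 18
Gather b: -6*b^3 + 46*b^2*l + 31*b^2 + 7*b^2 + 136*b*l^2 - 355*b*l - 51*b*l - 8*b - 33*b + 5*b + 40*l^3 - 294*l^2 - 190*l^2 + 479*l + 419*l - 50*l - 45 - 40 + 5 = -6*b^3 + b^2*(46*l + 38) + b*(136*l^2 - 406*l - 36) + 40*l^3 - 484*l^2 + 848*l - 80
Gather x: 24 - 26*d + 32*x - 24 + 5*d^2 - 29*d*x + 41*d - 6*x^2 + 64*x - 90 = 5*d^2 + 15*d - 6*x^2 + x*(96 - 29*d) - 90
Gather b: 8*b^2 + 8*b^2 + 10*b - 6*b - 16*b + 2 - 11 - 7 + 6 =16*b^2 - 12*b - 10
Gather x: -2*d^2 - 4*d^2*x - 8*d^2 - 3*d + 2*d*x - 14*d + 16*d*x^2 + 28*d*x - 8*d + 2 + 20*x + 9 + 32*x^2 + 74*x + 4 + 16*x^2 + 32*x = -10*d^2 - 25*d + x^2*(16*d + 48) + x*(-4*d^2 + 30*d + 126) + 15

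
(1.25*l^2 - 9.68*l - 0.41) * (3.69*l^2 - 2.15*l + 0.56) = 4.6125*l^4 - 38.4067*l^3 + 19.9991*l^2 - 4.5393*l - 0.2296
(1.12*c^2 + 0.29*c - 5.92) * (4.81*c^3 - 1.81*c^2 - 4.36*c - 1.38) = 5.3872*c^5 - 0.6323*c^4 - 33.8833*c^3 + 7.9052*c^2 + 25.411*c + 8.1696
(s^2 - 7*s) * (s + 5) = s^3 - 2*s^2 - 35*s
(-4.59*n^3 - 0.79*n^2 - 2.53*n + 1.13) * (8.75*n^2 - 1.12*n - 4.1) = -40.1625*n^5 - 1.7717*n^4 - 2.4337*n^3 + 15.9601*n^2 + 9.1074*n - 4.633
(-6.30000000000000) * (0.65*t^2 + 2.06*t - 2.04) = -4.095*t^2 - 12.978*t + 12.852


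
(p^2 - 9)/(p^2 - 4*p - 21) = (p - 3)/(p - 7)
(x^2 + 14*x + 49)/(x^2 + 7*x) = (x + 7)/x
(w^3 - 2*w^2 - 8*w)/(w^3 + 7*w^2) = (w^2 - 2*w - 8)/(w*(w + 7))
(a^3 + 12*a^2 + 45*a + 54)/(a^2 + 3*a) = a + 9 + 18/a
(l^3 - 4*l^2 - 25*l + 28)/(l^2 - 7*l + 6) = (l^2 - 3*l - 28)/(l - 6)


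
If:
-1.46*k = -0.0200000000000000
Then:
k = 0.01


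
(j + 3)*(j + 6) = j^2 + 9*j + 18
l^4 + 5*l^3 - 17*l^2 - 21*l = l*(l - 3)*(l + 1)*(l + 7)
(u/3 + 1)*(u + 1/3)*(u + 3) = u^3/3 + 19*u^2/9 + 11*u/3 + 1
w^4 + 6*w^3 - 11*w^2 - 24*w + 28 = (w - 2)*(w - 1)*(w + 2)*(w + 7)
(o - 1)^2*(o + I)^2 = o^4 - 2*o^3 + 2*I*o^3 - 4*I*o^2 + 2*o + 2*I*o - 1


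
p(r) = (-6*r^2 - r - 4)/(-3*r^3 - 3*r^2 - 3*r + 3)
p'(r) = (-12*r - 1)/(-3*r^3 - 3*r^2 - 3*r + 3) + (-6*r^2 - r - 4)*(9*r^2 + 6*r + 3)/(-3*r^3 - 3*r^2 - 3*r + 3)^2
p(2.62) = 0.60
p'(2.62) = -0.20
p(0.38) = -4.16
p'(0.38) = -26.07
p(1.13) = 1.50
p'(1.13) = -2.02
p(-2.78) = -0.90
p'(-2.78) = -0.35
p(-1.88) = -1.30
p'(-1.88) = -0.50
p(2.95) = 0.54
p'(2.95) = -0.16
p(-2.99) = -0.84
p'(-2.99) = -0.30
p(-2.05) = -1.21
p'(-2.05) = -0.49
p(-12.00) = -0.18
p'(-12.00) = -0.02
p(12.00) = 0.16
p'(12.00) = -0.01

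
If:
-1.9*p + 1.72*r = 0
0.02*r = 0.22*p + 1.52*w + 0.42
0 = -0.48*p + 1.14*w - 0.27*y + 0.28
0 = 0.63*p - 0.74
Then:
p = 1.17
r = 1.30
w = -0.43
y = -2.86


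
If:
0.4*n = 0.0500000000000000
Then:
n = 0.12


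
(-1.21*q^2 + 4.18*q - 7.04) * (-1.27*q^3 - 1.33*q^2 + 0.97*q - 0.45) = 1.5367*q^5 - 3.6993*q^4 + 2.2077*q^3 + 13.9623*q^2 - 8.7098*q + 3.168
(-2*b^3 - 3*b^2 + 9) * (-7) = 14*b^3 + 21*b^2 - 63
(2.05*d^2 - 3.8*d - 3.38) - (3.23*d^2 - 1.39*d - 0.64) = -1.18*d^2 - 2.41*d - 2.74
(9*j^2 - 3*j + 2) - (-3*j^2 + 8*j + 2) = 12*j^2 - 11*j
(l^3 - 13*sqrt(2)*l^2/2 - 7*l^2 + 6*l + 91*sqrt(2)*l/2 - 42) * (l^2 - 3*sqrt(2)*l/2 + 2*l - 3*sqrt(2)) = l^5 - 8*sqrt(2)*l^4 - 5*l^4 + 23*l^3/2 + 40*sqrt(2)*l^3 - 255*l^2/2 + 103*sqrt(2)*l^2 - 357*l + 45*sqrt(2)*l + 126*sqrt(2)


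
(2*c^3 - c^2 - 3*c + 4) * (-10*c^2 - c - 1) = -20*c^5 + 8*c^4 + 29*c^3 - 36*c^2 - c - 4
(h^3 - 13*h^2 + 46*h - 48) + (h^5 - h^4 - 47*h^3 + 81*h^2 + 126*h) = h^5 - h^4 - 46*h^3 + 68*h^2 + 172*h - 48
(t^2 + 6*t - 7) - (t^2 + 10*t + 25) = -4*t - 32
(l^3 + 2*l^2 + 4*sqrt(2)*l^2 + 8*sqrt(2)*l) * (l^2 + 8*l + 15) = l^5 + 4*sqrt(2)*l^4 + 10*l^4 + 31*l^3 + 40*sqrt(2)*l^3 + 30*l^2 + 124*sqrt(2)*l^2 + 120*sqrt(2)*l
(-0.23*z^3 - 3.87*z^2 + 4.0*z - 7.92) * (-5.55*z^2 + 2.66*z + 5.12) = 1.2765*z^5 + 20.8667*z^4 - 33.6718*z^3 + 34.7816*z^2 - 0.587199999999999*z - 40.5504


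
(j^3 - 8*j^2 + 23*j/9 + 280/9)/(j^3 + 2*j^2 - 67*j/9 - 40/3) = (j - 7)/(j + 3)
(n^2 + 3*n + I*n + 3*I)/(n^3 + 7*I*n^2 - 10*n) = (n^2 + n*(3 + I) + 3*I)/(n*(n^2 + 7*I*n - 10))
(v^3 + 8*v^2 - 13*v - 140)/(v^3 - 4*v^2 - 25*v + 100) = (v + 7)/(v - 5)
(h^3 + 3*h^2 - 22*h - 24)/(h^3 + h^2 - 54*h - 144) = (h^2 - 3*h - 4)/(h^2 - 5*h - 24)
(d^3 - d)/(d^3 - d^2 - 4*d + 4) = d*(d + 1)/(d^2 - 4)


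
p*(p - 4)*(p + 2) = p^3 - 2*p^2 - 8*p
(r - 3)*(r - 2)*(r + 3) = r^3 - 2*r^2 - 9*r + 18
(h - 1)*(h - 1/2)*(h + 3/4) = h^3 - 3*h^2/4 - 5*h/8 + 3/8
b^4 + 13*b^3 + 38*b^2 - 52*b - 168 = (b - 2)*(b + 2)*(b + 6)*(b + 7)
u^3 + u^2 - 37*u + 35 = (u - 5)*(u - 1)*(u + 7)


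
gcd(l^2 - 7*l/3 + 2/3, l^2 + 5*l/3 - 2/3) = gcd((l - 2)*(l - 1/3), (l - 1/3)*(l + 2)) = l - 1/3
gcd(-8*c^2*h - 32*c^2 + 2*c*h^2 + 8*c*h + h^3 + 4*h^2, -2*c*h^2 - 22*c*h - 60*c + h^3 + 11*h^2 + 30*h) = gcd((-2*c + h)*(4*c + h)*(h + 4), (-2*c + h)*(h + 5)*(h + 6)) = 2*c - h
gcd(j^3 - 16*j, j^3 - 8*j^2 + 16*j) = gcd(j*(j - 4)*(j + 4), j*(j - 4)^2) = j^2 - 4*j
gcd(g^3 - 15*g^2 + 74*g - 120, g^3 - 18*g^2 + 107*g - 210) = g^2 - 11*g + 30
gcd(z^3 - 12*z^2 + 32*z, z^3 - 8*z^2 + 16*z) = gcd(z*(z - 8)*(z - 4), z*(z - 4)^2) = z^2 - 4*z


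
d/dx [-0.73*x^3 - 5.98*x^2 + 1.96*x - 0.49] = -2.19*x^2 - 11.96*x + 1.96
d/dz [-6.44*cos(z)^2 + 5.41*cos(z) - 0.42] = (12.88*cos(z) - 5.41)*sin(z)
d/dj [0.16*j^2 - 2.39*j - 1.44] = 0.32*j - 2.39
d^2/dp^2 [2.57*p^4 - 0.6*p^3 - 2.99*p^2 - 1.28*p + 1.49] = 30.84*p^2 - 3.6*p - 5.98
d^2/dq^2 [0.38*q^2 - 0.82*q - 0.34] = 0.760000000000000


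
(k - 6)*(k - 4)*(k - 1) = k^3 - 11*k^2 + 34*k - 24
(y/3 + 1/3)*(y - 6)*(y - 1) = y^3/3 - 2*y^2 - y/3 + 2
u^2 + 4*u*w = u*(u + 4*w)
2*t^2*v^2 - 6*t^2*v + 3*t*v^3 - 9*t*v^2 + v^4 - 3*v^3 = v*(t + v)*(2*t + v)*(v - 3)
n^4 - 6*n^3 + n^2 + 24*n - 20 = (n - 5)*(n - 2)*(n - 1)*(n + 2)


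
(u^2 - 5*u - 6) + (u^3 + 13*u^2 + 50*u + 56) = u^3 + 14*u^2 + 45*u + 50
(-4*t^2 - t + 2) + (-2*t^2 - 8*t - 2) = -6*t^2 - 9*t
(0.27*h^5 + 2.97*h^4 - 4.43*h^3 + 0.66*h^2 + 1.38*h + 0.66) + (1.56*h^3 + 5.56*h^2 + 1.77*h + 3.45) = 0.27*h^5 + 2.97*h^4 - 2.87*h^3 + 6.22*h^2 + 3.15*h + 4.11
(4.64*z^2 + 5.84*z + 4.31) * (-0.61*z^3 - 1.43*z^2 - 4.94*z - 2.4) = -2.8304*z^5 - 10.1976*z^4 - 33.9019*z^3 - 46.1489*z^2 - 35.3074*z - 10.344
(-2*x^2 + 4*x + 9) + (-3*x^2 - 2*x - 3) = -5*x^2 + 2*x + 6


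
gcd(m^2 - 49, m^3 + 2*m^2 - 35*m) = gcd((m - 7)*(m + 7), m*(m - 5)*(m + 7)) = m + 7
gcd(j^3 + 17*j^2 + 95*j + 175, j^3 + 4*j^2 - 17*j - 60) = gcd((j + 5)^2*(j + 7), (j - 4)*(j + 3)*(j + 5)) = j + 5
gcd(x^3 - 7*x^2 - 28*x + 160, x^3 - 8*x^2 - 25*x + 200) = x^2 - 3*x - 40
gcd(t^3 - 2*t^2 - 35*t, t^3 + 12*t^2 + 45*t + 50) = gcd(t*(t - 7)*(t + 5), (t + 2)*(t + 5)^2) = t + 5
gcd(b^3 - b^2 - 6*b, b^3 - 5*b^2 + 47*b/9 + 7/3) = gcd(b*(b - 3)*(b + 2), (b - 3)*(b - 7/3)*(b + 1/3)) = b - 3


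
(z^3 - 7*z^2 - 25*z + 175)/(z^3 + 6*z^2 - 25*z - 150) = (z - 7)/(z + 6)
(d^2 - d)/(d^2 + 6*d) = (d - 1)/(d + 6)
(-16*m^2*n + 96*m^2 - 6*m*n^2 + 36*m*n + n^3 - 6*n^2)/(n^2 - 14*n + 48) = (-16*m^2 - 6*m*n + n^2)/(n - 8)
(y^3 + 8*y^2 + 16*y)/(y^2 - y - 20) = y*(y + 4)/(y - 5)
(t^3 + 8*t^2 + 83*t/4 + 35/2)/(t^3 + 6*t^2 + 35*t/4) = (t + 2)/t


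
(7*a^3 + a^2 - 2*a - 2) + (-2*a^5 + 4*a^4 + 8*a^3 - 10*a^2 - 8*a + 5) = -2*a^5 + 4*a^4 + 15*a^3 - 9*a^2 - 10*a + 3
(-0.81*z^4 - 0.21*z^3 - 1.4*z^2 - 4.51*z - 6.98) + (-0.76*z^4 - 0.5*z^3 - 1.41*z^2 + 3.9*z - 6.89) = -1.57*z^4 - 0.71*z^3 - 2.81*z^2 - 0.61*z - 13.87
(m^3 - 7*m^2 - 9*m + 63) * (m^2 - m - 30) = m^5 - 8*m^4 - 32*m^3 + 282*m^2 + 207*m - 1890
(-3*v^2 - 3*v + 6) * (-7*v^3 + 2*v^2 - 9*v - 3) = 21*v^5 + 15*v^4 - 21*v^3 + 48*v^2 - 45*v - 18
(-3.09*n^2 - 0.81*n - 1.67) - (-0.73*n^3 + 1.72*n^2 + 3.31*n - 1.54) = 0.73*n^3 - 4.81*n^2 - 4.12*n - 0.13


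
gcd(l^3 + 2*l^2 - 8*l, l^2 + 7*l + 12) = l + 4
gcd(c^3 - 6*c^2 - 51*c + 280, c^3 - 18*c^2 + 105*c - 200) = c^2 - 13*c + 40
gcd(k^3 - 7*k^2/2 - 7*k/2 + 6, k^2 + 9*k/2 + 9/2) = k + 3/2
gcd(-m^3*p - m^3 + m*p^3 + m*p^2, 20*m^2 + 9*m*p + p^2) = 1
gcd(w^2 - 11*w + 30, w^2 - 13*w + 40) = w - 5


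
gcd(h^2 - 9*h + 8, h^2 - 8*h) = h - 8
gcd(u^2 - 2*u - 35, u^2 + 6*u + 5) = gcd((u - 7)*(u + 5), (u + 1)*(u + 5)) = u + 5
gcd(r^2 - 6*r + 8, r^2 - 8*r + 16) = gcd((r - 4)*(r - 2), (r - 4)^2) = r - 4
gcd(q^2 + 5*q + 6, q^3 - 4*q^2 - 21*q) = q + 3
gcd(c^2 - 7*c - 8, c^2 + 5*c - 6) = 1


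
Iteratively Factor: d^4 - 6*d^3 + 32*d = (d - 4)*(d^3 - 2*d^2 - 8*d) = d*(d - 4)*(d^2 - 2*d - 8) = d*(d - 4)*(d + 2)*(d - 4)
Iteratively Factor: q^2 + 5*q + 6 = (q + 3)*(q + 2)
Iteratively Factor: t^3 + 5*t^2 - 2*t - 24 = (t - 2)*(t^2 + 7*t + 12) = (t - 2)*(t + 3)*(t + 4)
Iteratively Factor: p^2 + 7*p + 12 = (p + 3)*(p + 4)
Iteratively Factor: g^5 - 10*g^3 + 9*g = (g)*(g^4 - 10*g^2 + 9) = g*(g - 3)*(g^3 + 3*g^2 - g - 3) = g*(g - 3)*(g + 1)*(g^2 + 2*g - 3) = g*(g - 3)*(g + 1)*(g + 3)*(g - 1)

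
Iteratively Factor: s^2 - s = (s)*(s - 1)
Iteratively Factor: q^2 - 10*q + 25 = (q - 5)*(q - 5)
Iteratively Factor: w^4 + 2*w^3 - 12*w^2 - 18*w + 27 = (w - 3)*(w^3 + 5*w^2 + 3*w - 9) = (w - 3)*(w + 3)*(w^2 + 2*w - 3) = (w - 3)*(w - 1)*(w + 3)*(w + 3)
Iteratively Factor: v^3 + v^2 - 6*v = (v - 2)*(v^2 + 3*v) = (v - 2)*(v + 3)*(v)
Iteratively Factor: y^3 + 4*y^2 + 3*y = (y)*(y^2 + 4*y + 3) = y*(y + 1)*(y + 3)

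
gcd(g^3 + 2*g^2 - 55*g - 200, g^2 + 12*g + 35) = g + 5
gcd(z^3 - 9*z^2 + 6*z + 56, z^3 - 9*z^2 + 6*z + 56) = z^3 - 9*z^2 + 6*z + 56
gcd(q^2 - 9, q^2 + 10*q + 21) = q + 3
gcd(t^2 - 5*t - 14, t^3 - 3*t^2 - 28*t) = t - 7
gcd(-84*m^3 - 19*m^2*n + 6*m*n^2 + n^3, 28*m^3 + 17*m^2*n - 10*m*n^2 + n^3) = 4*m - n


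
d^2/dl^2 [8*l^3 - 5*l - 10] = 48*l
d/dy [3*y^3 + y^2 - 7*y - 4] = 9*y^2 + 2*y - 7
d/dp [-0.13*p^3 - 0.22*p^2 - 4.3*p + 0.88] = -0.39*p^2 - 0.44*p - 4.3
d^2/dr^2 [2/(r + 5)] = 4/(r + 5)^3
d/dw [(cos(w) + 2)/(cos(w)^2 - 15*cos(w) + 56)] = (cos(w)^2 + 4*cos(w) - 86)*sin(w)/(cos(w)^2 - 15*cos(w) + 56)^2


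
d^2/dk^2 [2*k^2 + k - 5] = 4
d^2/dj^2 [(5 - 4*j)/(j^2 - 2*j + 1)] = 2*(7 - 4*j)/(j^4 - 4*j^3 + 6*j^2 - 4*j + 1)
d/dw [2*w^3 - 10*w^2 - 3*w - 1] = 6*w^2 - 20*w - 3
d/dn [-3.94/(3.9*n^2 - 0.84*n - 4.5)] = (30.732*n - 3.3096)/(-3.9*n^2 + 0.84*n + 4.5)^2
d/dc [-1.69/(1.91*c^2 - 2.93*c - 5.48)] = (6.4558*c - 4.9517)/(-1.91*c^2 + 2.93*c + 5.48)^2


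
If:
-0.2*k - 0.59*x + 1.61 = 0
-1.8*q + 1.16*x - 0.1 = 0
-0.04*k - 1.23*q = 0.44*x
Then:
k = 8.72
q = -0.20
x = -0.23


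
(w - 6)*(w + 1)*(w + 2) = w^3 - 3*w^2 - 16*w - 12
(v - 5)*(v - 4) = v^2 - 9*v + 20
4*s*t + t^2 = t*(4*s + t)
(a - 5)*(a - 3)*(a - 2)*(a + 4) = a^4 - 6*a^3 - 9*a^2 + 94*a - 120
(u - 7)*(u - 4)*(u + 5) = u^3 - 6*u^2 - 27*u + 140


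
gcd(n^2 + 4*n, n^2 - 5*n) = n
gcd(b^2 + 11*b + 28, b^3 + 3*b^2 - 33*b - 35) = b + 7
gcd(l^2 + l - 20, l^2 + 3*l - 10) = l + 5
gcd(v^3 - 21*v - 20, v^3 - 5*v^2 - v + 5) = v^2 - 4*v - 5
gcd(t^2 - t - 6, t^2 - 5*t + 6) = t - 3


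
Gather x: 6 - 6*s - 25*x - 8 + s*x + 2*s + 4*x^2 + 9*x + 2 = -4*s + 4*x^2 + x*(s - 16)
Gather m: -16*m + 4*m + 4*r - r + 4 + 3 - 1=-12*m + 3*r + 6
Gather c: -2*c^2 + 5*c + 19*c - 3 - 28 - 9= -2*c^2 + 24*c - 40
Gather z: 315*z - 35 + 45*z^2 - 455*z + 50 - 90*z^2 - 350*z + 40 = -45*z^2 - 490*z + 55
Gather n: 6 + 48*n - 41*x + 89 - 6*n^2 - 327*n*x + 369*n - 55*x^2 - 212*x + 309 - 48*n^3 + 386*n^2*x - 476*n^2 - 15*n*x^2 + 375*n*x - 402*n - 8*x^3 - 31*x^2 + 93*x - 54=-48*n^3 + n^2*(386*x - 482) + n*(-15*x^2 + 48*x + 15) - 8*x^3 - 86*x^2 - 160*x + 350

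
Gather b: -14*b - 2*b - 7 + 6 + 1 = -16*b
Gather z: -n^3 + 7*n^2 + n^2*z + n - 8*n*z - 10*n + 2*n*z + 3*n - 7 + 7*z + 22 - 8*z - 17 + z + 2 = -n^3 + 7*n^2 - 6*n + z*(n^2 - 6*n)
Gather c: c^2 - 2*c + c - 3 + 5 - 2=c^2 - c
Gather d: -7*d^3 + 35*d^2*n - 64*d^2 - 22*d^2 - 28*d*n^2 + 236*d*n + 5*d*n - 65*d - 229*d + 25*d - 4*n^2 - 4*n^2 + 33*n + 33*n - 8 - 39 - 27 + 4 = -7*d^3 + d^2*(35*n - 86) + d*(-28*n^2 + 241*n - 269) - 8*n^2 + 66*n - 70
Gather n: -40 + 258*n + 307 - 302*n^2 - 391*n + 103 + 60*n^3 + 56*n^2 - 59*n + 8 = 60*n^3 - 246*n^2 - 192*n + 378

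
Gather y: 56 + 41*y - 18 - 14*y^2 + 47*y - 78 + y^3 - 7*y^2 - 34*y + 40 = y^3 - 21*y^2 + 54*y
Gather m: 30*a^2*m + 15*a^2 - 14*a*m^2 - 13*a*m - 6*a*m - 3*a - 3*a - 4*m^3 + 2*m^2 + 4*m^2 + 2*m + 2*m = 15*a^2 - 6*a - 4*m^3 + m^2*(6 - 14*a) + m*(30*a^2 - 19*a + 4)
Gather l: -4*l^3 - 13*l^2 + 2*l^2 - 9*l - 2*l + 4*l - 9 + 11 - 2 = -4*l^3 - 11*l^2 - 7*l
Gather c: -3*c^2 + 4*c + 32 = -3*c^2 + 4*c + 32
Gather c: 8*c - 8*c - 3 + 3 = 0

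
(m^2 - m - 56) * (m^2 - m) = m^4 - 2*m^3 - 55*m^2 + 56*m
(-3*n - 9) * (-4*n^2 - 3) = 12*n^3 + 36*n^2 + 9*n + 27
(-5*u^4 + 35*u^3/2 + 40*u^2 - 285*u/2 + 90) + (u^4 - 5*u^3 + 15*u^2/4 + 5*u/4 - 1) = -4*u^4 + 25*u^3/2 + 175*u^2/4 - 565*u/4 + 89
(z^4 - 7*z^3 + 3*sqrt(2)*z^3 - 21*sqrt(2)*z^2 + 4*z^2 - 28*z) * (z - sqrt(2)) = z^5 - 7*z^4 + 2*sqrt(2)*z^4 - 14*sqrt(2)*z^3 - 2*z^3 - 4*sqrt(2)*z^2 + 14*z^2 + 28*sqrt(2)*z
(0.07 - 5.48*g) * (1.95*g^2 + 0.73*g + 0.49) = -10.686*g^3 - 3.8639*g^2 - 2.6341*g + 0.0343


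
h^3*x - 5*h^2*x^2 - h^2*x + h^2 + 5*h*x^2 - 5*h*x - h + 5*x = (h - 1)*(h - 5*x)*(h*x + 1)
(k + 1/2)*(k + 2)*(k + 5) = k^3 + 15*k^2/2 + 27*k/2 + 5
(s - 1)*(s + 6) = s^2 + 5*s - 6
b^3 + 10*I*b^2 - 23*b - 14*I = (b + I)*(b + 2*I)*(b + 7*I)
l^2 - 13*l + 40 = (l - 8)*(l - 5)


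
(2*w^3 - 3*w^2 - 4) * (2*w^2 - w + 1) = 4*w^5 - 8*w^4 + 5*w^3 - 11*w^2 + 4*w - 4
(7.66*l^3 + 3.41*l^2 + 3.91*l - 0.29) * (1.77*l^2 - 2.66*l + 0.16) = 13.5582*l^5 - 14.3399*l^4 - 0.924300000000001*l^3 - 10.3683*l^2 + 1.397*l - 0.0464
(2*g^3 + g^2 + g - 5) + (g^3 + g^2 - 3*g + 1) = 3*g^3 + 2*g^2 - 2*g - 4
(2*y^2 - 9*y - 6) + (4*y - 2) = 2*y^2 - 5*y - 8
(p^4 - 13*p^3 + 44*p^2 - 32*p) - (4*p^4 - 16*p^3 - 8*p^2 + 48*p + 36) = -3*p^4 + 3*p^3 + 52*p^2 - 80*p - 36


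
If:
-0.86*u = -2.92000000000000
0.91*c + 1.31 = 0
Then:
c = -1.44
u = 3.40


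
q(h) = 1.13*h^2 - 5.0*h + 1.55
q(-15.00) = 330.80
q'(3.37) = 2.62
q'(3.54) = 3.00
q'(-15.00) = -38.90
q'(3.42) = 2.73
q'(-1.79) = -9.05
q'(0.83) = -3.12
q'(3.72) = 3.41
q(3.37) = -2.47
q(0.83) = -1.82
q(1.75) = -3.74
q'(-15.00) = -38.90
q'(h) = 2.26*h - 5.0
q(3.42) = -2.33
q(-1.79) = 14.12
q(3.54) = -1.99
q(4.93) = 4.36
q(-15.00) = 330.80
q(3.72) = -1.41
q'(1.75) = -1.04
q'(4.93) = 6.14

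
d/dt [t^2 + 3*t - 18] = 2*t + 3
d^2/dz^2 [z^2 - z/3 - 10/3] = 2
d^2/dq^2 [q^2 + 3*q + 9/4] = 2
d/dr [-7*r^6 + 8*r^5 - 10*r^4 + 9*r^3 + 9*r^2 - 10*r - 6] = -42*r^5 + 40*r^4 - 40*r^3 + 27*r^2 + 18*r - 10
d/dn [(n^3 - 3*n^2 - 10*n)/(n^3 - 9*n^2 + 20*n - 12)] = 6*(-n^4 + 10*n^3 - 31*n^2 + 12*n + 20)/(n^6 - 18*n^5 + 121*n^4 - 384*n^3 + 616*n^2 - 480*n + 144)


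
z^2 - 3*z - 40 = (z - 8)*(z + 5)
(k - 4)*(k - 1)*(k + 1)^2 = k^4 - 3*k^3 - 5*k^2 + 3*k + 4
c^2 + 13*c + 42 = (c + 6)*(c + 7)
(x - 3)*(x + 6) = x^2 + 3*x - 18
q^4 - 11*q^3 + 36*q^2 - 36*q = q*(q - 6)*(q - 3)*(q - 2)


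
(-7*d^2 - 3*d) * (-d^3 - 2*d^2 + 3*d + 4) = 7*d^5 + 17*d^4 - 15*d^3 - 37*d^2 - 12*d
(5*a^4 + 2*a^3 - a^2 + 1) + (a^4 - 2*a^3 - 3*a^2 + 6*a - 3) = 6*a^4 - 4*a^2 + 6*a - 2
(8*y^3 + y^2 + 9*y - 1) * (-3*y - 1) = -24*y^4 - 11*y^3 - 28*y^2 - 6*y + 1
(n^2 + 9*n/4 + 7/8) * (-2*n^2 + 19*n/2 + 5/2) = -2*n^4 + 5*n^3 + 177*n^2/8 + 223*n/16 + 35/16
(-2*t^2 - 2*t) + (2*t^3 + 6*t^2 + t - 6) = 2*t^3 + 4*t^2 - t - 6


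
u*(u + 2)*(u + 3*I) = u^3 + 2*u^2 + 3*I*u^2 + 6*I*u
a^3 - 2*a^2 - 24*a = a*(a - 6)*(a + 4)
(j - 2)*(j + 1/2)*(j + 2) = j^3 + j^2/2 - 4*j - 2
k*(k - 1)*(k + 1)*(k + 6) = k^4 + 6*k^3 - k^2 - 6*k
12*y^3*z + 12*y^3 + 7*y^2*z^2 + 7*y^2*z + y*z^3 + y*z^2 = (3*y + z)*(4*y + z)*(y*z + y)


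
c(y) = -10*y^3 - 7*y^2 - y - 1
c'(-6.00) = -997.00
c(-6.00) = 1913.00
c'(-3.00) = -229.00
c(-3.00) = 209.00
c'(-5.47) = -822.05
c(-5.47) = 1431.70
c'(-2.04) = -97.29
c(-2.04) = 56.81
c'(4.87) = -780.69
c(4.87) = -1326.90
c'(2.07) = -158.53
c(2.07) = -121.76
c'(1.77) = -119.77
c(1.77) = -80.15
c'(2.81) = -277.22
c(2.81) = -280.96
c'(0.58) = -19.21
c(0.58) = -5.89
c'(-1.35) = -36.78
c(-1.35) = 12.20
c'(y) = -30*y^2 - 14*y - 1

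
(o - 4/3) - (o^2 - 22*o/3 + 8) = -o^2 + 25*o/3 - 28/3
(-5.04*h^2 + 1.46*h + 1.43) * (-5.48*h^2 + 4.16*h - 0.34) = 27.6192*h^4 - 28.9672*h^3 - 0.0492000000000001*h^2 + 5.4524*h - 0.4862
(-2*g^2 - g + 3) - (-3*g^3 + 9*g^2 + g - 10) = 3*g^3 - 11*g^2 - 2*g + 13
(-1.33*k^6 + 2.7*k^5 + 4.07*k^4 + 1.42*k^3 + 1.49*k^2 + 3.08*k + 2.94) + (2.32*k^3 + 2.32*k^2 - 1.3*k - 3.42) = -1.33*k^6 + 2.7*k^5 + 4.07*k^4 + 3.74*k^3 + 3.81*k^2 + 1.78*k - 0.48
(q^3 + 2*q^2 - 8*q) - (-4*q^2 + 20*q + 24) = q^3 + 6*q^2 - 28*q - 24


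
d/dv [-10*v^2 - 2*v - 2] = -20*v - 2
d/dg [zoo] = 0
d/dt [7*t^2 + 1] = 14*t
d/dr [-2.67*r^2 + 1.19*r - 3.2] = 1.19 - 5.34*r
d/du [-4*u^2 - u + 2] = -8*u - 1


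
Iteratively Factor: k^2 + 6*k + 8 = (k + 2)*(k + 4)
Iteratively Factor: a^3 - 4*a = (a)*(a^2 - 4) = a*(a - 2)*(a + 2)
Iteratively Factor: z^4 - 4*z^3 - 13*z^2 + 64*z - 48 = (z - 3)*(z^3 - z^2 - 16*z + 16) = (z - 3)*(z - 1)*(z^2 - 16) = (z - 3)*(z - 1)*(z + 4)*(z - 4)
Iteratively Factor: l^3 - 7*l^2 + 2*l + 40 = (l + 2)*(l^2 - 9*l + 20) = (l - 5)*(l + 2)*(l - 4)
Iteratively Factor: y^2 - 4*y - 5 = (y - 5)*(y + 1)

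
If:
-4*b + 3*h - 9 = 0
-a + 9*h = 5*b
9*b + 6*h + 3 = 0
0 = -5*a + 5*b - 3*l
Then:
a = 312/17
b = -21/17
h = 23/17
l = -555/17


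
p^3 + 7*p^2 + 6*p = p*(p + 1)*(p + 6)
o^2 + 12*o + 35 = (o + 5)*(o + 7)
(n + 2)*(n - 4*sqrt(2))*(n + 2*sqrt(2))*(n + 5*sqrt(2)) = n^4 + 2*n^3 + 3*sqrt(2)*n^3 - 36*n^2 + 6*sqrt(2)*n^2 - 80*sqrt(2)*n - 72*n - 160*sqrt(2)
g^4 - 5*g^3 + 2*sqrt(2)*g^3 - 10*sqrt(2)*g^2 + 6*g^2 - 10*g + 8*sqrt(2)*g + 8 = (g - 4)*(g - 1)*(g + sqrt(2))^2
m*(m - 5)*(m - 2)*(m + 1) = m^4 - 6*m^3 + 3*m^2 + 10*m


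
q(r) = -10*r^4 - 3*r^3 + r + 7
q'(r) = -40*r^3 - 9*r^2 + 1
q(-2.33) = -252.11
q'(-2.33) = 458.11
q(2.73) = -606.77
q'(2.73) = -879.93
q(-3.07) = -797.55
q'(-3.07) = 1073.55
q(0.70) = 4.27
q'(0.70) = -17.13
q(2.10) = -213.16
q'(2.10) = -409.13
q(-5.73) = -10214.33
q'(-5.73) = 7230.80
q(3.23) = -1179.32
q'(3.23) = -1440.83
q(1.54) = -58.66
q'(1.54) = -166.43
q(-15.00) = -496133.00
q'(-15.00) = 132976.00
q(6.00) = -13595.00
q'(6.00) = -8963.00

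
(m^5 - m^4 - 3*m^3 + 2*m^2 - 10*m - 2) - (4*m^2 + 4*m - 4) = m^5 - m^4 - 3*m^3 - 2*m^2 - 14*m + 2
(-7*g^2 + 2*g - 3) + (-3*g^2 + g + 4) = -10*g^2 + 3*g + 1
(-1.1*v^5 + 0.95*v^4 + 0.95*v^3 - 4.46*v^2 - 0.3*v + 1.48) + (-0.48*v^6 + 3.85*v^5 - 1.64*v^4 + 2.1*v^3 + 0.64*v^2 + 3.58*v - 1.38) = -0.48*v^6 + 2.75*v^5 - 0.69*v^4 + 3.05*v^3 - 3.82*v^2 + 3.28*v + 0.1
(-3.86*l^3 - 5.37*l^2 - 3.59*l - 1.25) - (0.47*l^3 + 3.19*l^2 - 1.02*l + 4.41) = -4.33*l^3 - 8.56*l^2 - 2.57*l - 5.66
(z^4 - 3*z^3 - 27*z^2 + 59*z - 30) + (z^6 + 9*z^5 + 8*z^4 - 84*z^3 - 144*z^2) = z^6 + 9*z^5 + 9*z^4 - 87*z^3 - 171*z^2 + 59*z - 30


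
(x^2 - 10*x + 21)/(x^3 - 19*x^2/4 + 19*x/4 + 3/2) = 4*(x - 7)/(4*x^2 - 7*x - 2)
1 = 1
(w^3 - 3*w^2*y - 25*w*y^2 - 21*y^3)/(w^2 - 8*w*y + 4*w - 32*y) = (w^3 - 3*w^2*y - 25*w*y^2 - 21*y^3)/(w^2 - 8*w*y + 4*w - 32*y)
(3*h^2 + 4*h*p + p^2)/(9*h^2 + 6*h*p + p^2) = (h + p)/(3*h + p)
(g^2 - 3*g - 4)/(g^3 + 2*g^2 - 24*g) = (g + 1)/(g*(g + 6))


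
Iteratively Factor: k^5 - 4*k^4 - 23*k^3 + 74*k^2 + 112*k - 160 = (k + 4)*(k^4 - 8*k^3 + 9*k^2 + 38*k - 40) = (k - 4)*(k + 4)*(k^3 - 4*k^2 - 7*k + 10) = (k - 4)*(k + 2)*(k + 4)*(k^2 - 6*k + 5) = (k - 4)*(k - 1)*(k + 2)*(k + 4)*(k - 5)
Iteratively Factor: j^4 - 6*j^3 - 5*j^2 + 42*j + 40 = (j + 2)*(j^3 - 8*j^2 + 11*j + 20) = (j + 1)*(j + 2)*(j^2 - 9*j + 20) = (j - 5)*(j + 1)*(j + 2)*(j - 4)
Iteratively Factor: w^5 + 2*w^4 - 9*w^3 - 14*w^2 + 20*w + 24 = (w + 1)*(w^4 + w^3 - 10*w^2 - 4*w + 24) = (w + 1)*(w + 3)*(w^3 - 2*w^2 - 4*w + 8) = (w - 2)*(w + 1)*(w + 3)*(w^2 - 4) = (w - 2)^2*(w + 1)*(w + 3)*(w + 2)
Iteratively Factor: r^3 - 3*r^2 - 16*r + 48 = (r - 3)*(r^2 - 16) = (r - 4)*(r - 3)*(r + 4)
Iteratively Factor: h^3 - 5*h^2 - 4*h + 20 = (h - 2)*(h^2 - 3*h - 10) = (h - 2)*(h + 2)*(h - 5)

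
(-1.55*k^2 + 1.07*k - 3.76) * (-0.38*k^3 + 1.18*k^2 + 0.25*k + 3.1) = 0.589*k^5 - 2.2356*k^4 + 2.3039*k^3 - 8.9743*k^2 + 2.377*k - 11.656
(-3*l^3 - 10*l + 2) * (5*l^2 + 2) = -15*l^5 - 56*l^3 + 10*l^2 - 20*l + 4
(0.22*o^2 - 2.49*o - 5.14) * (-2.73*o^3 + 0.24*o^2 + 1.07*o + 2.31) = -0.6006*o^5 + 6.8505*o^4 + 13.67*o^3 - 3.3897*o^2 - 11.2517*o - 11.8734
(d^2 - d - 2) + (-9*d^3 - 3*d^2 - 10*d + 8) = -9*d^3 - 2*d^2 - 11*d + 6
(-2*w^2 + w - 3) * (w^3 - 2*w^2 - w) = -2*w^5 + 5*w^4 - 3*w^3 + 5*w^2 + 3*w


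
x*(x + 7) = x^2 + 7*x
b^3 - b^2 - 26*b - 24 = (b - 6)*(b + 1)*(b + 4)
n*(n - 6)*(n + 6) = n^3 - 36*n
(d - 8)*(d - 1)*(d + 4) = d^3 - 5*d^2 - 28*d + 32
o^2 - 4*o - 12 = (o - 6)*(o + 2)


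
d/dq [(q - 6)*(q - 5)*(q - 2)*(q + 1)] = 4*q^3 - 36*q^2 + 78*q - 8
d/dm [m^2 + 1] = 2*m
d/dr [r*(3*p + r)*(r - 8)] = 6*p*r - 24*p + 3*r^2 - 16*r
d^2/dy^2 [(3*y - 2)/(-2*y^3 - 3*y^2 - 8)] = 6*(-12*y^2*(y + 1)^2*(3*y - 2) + (6*y^2 + 6*y + (2*y + 1)*(3*y - 2))*(2*y^3 + 3*y^2 + 8))/(2*y^3 + 3*y^2 + 8)^3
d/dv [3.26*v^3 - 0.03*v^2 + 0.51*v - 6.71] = 9.78*v^2 - 0.06*v + 0.51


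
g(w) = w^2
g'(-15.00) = -30.00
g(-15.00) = 225.00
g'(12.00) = 24.00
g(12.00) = 144.00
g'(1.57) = 3.14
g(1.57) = 2.46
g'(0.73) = 1.46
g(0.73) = 0.53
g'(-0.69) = -1.38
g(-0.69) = 0.48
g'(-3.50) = -7.00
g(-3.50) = 12.25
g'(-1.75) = -3.50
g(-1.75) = 3.06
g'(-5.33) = -10.66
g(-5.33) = 28.41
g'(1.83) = 3.66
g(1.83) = 3.35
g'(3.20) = 6.40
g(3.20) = 10.24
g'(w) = 2*w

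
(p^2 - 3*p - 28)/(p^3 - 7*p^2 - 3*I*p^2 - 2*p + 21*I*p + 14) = (p + 4)/(p^2 - 3*I*p - 2)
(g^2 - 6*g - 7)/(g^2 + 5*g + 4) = (g - 7)/(g + 4)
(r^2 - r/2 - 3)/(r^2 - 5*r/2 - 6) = (r - 2)/(r - 4)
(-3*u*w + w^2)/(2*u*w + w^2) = (-3*u + w)/(2*u + w)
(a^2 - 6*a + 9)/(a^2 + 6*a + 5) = (a^2 - 6*a + 9)/(a^2 + 6*a + 5)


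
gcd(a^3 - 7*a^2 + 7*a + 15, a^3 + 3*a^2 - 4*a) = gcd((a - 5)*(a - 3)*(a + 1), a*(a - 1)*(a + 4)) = 1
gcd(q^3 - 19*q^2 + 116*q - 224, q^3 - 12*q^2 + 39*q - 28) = q^2 - 11*q + 28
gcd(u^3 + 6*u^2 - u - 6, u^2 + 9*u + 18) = u + 6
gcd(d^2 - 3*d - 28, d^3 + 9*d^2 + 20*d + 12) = 1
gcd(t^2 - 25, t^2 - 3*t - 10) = t - 5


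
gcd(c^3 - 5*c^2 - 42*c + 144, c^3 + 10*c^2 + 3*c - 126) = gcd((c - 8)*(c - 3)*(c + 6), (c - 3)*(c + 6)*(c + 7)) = c^2 + 3*c - 18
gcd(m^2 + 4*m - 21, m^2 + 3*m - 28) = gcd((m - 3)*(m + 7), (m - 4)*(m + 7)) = m + 7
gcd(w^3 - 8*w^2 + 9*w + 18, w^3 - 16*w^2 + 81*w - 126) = w^2 - 9*w + 18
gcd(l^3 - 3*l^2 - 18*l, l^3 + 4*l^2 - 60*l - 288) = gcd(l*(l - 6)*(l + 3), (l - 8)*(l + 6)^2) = 1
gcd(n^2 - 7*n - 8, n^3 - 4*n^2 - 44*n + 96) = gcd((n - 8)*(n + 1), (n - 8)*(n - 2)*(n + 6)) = n - 8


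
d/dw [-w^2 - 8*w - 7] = -2*w - 8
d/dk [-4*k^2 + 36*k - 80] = 36 - 8*k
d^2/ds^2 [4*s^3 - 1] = 24*s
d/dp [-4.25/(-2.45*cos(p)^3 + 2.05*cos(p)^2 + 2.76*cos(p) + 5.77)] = (31.2375*cos(p)^2 - 17.425*cos(p) - 11.73)*sin(p)/(-2.45*cos(p)^3 + 2.05*cos(p)^2 + 2.76*cos(p) + 5.77)^2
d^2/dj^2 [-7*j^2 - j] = -14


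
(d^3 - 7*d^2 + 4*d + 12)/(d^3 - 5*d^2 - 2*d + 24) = (d^3 - 7*d^2 + 4*d + 12)/(d^3 - 5*d^2 - 2*d + 24)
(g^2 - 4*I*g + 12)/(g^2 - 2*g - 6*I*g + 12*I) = (g + 2*I)/(g - 2)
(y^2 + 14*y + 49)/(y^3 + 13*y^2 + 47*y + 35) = (y + 7)/(y^2 + 6*y + 5)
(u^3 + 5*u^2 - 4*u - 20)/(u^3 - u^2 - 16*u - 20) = (u^2 + 3*u - 10)/(u^2 - 3*u - 10)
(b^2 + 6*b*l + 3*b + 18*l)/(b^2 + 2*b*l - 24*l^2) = (b + 3)/(b - 4*l)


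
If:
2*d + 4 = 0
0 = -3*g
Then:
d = -2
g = 0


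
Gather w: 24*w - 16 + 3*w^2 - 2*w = 3*w^2 + 22*w - 16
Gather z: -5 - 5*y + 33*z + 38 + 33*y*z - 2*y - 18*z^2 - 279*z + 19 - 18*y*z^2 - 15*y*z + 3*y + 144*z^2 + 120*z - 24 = -4*y + z^2*(126 - 18*y) + z*(18*y - 126) + 28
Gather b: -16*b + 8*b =-8*b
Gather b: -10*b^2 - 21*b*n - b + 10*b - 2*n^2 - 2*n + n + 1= -10*b^2 + b*(9 - 21*n) - 2*n^2 - n + 1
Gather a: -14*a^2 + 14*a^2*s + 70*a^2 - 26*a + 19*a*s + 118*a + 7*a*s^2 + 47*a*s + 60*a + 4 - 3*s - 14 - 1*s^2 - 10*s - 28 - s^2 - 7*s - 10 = a^2*(14*s + 56) + a*(7*s^2 + 66*s + 152) - 2*s^2 - 20*s - 48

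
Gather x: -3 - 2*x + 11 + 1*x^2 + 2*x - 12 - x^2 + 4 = 0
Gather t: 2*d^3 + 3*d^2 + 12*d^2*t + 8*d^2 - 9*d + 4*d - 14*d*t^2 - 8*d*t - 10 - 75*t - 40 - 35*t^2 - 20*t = 2*d^3 + 11*d^2 - 5*d + t^2*(-14*d - 35) + t*(12*d^2 - 8*d - 95) - 50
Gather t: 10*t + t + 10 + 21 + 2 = 11*t + 33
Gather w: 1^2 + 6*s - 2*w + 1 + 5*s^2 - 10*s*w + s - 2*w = 5*s^2 + 7*s + w*(-10*s - 4) + 2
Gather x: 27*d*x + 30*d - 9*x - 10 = 30*d + x*(27*d - 9) - 10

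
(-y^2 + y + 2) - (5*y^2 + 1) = -6*y^2 + y + 1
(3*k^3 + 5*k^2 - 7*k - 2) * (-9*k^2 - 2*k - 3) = -27*k^5 - 51*k^4 + 44*k^3 + 17*k^2 + 25*k + 6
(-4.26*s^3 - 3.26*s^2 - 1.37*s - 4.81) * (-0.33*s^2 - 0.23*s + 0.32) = 1.4058*s^5 + 2.0556*s^4 - 0.1613*s^3 + 0.8592*s^2 + 0.6679*s - 1.5392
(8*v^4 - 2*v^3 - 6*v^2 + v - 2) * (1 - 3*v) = -24*v^5 + 14*v^4 + 16*v^3 - 9*v^2 + 7*v - 2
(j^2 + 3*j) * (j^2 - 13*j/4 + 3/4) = j^4 - j^3/4 - 9*j^2 + 9*j/4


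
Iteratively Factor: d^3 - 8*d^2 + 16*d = (d - 4)*(d^2 - 4*d) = d*(d - 4)*(d - 4)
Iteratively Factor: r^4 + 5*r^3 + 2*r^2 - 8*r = (r)*(r^3 + 5*r^2 + 2*r - 8) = r*(r + 2)*(r^2 + 3*r - 4) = r*(r + 2)*(r + 4)*(r - 1)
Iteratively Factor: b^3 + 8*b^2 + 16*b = (b + 4)*(b^2 + 4*b) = b*(b + 4)*(b + 4)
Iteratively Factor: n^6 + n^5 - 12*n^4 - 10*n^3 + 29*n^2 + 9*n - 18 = (n - 3)*(n^5 + 4*n^4 - 10*n^2 - n + 6) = (n - 3)*(n - 1)*(n^4 + 5*n^3 + 5*n^2 - 5*n - 6) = (n - 3)*(n - 1)*(n + 1)*(n^3 + 4*n^2 + n - 6) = (n - 3)*(n - 1)*(n + 1)*(n + 3)*(n^2 + n - 2) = (n - 3)*(n - 1)*(n + 1)*(n + 2)*(n + 3)*(n - 1)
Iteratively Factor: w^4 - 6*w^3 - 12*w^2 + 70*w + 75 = (w + 1)*(w^3 - 7*w^2 - 5*w + 75) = (w - 5)*(w + 1)*(w^2 - 2*w - 15) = (w - 5)*(w + 1)*(w + 3)*(w - 5)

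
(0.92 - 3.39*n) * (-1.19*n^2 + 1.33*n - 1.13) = 4.0341*n^3 - 5.6035*n^2 + 5.0543*n - 1.0396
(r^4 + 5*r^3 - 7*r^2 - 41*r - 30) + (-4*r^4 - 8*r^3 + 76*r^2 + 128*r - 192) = -3*r^4 - 3*r^3 + 69*r^2 + 87*r - 222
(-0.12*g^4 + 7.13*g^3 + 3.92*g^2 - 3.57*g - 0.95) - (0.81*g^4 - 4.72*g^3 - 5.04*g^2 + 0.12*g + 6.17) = -0.93*g^4 + 11.85*g^3 + 8.96*g^2 - 3.69*g - 7.12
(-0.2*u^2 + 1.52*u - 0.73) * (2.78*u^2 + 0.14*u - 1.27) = -0.556*u^4 + 4.1976*u^3 - 1.5626*u^2 - 2.0326*u + 0.9271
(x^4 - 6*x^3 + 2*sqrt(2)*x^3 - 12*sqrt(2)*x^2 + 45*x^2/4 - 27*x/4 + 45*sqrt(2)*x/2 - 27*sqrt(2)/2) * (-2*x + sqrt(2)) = -2*x^5 - 3*sqrt(2)*x^4 + 12*x^4 - 37*x^3/2 + 18*sqrt(2)*x^3 - 135*sqrt(2)*x^2/4 - 21*x^2/2 + 81*sqrt(2)*x/4 + 45*x - 27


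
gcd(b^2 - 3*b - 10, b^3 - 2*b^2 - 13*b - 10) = b^2 - 3*b - 10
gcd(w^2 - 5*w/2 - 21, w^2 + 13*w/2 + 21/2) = w + 7/2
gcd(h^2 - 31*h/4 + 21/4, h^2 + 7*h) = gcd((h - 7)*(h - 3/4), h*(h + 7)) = 1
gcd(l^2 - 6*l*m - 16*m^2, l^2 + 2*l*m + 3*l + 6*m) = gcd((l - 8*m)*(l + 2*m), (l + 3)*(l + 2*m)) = l + 2*m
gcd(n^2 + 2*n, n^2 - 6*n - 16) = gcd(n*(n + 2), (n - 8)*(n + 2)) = n + 2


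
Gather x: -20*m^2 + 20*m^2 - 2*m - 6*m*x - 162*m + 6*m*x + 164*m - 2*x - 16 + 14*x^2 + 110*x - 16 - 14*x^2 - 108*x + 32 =0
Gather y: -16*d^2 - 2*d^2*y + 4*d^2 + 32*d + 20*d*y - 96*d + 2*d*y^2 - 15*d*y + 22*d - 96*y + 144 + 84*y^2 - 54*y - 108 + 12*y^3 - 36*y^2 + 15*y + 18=-12*d^2 - 42*d + 12*y^3 + y^2*(2*d + 48) + y*(-2*d^2 + 5*d - 135) + 54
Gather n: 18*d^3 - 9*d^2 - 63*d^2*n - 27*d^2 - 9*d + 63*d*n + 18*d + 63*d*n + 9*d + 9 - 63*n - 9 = 18*d^3 - 36*d^2 + 18*d + n*(-63*d^2 + 126*d - 63)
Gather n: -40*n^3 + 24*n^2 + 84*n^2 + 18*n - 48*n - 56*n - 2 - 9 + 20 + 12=-40*n^3 + 108*n^2 - 86*n + 21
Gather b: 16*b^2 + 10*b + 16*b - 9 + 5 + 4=16*b^2 + 26*b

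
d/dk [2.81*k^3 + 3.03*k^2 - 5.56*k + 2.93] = 8.43*k^2 + 6.06*k - 5.56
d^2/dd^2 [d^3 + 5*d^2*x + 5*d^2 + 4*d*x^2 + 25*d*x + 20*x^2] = 6*d + 10*x + 10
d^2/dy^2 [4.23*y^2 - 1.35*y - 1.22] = 8.46000000000000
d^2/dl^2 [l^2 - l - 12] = 2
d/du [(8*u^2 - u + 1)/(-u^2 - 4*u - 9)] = (-33*u^2 - 142*u + 13)/(u^4 + 8*u^3 + 34*u^2 + 72*u + 81)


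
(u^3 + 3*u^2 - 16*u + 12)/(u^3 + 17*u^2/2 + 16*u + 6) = 2*(u^2 - 3*u + 2)/(2*u^2 + 5*u + 2)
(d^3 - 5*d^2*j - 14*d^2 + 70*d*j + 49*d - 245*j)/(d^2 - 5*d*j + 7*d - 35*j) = (d^2 - 14*d + 49)/(d + 7)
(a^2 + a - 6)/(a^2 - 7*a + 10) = (a + 3)/(a - 5)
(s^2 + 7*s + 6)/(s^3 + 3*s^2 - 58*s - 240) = (s + 1)/(s^2 - 3*s - 40)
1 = 1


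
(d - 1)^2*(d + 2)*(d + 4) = d^4 + 4*d^3 - 3*d^2 - 10*d + 8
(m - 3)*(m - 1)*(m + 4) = m^3 - 13*m + 12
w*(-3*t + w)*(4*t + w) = -12*t^2*w + t*w^2 + w^3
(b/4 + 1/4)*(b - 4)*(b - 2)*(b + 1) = b^4/4 - b^3 - 3*b^2/4 + 5*b/2 + 2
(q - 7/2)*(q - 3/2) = q^2 - 5*q + 21/4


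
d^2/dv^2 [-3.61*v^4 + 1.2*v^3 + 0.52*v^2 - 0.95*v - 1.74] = -43.32*v^2 + 7.2*v + 1.04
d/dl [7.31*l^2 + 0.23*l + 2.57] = 14.62*l + 0.23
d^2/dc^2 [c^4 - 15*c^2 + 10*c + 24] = 12*c^2 - 30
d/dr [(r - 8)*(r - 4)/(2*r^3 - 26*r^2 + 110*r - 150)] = (-r^3 + 19*r^2 - 102*r + 172)/(2*(r^5 - 21*r^4 + 174*r^3 - 710*r^2 + 1425*r - 1125))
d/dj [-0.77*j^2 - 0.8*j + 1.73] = -1.54*j - 0.8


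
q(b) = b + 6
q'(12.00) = 1.00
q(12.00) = 18.00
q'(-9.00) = 1.00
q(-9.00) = -3.00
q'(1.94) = 1.00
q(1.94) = 7.94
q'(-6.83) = 1.00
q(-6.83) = -0.83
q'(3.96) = 1.00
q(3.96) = 9.96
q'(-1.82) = 1.00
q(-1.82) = 4.18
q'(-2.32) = 1.00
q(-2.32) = 3.68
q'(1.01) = 1.00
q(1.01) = 7.01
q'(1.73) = 1.00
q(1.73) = 7.73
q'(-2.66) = 1.00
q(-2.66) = 3.34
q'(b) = 1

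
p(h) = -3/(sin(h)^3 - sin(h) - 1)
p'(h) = -3*(-3*sin(h)^2*cos(h) + cos(h))/(sin(h)^3 - sin(h) - 1)^2 = 3*(3*sin(h)^2 - 1)*cos(h)/(sin(h)*cos(h)^2 + 1)^2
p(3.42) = 4.02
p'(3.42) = 4.01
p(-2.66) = 4.72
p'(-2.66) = 2.34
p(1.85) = 2.80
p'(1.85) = -1.27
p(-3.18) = 2.89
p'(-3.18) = 2.77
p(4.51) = 3.12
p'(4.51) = -1.23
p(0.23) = 2.47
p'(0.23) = -1.67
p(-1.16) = 3.51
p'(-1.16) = 2.50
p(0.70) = 2.18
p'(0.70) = 0.30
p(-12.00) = 2.17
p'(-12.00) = -0.18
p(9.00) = 2.24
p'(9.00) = 0.74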